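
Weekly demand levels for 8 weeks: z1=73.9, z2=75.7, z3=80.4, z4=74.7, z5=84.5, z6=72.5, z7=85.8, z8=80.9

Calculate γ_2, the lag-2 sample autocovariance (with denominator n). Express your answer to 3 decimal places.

8.199

Mean z̄ = (73.9 + 75.7 + 80.4 + 74.7 + 84.5 + 72.5 + 85.8 + 80.9)/8 = 78.5500
Σ_{t=1}^{6}(z_t−z̄)(z_{t+2}−z̄) = 65.5900
γ_2 = 65.5900 / 8 = 8.199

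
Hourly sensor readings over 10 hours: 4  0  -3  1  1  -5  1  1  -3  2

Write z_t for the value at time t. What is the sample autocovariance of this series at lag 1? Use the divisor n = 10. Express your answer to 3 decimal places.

Mean z̄ = (4 + 0 − 3 + 1 + 1 − 5 + 1 + 1 − 3 + 2)/10 = -0.1000
Σ_{t=1}^{9}(z_t−z̄)(z_{t+1}−z̄) = -20.7100
γ_1 = -20.7100 / 10 = -2.071

-2.071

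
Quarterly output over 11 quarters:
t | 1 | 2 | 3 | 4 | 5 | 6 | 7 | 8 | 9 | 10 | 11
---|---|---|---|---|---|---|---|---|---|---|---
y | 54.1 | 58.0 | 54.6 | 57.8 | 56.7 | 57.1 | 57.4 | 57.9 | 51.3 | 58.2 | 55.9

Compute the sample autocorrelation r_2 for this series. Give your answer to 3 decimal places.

Mean ȳ = (54.1 + 58.0 + 54.6 + 57.8 + 56.7 + 57.1 + 57.4 + 57.9 + 51.3 + 58.2 + 55.9)/11 = 56.2727
Numerator Σ_{t=1}^{9}(y_t−ȳ)(y_{t+2}−ȳ) = 8.0331
Denominator Σ(y_t−ȳ)² = 46.2018
r_2 = 8.0331 / 46.2018 = 0.174

0.174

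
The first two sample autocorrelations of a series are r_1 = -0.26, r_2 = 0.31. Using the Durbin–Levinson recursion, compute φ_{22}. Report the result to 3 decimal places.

0.260

φ_{22} = (r_2 − r_1²) / (1 − r_1²)
r_1² = (-0.26)² = 0.0676
Numerator = 0.31 − 0.0676 = 0.2424; denominator = 1 − 0.0676 = 0.9324
φ_{22} = 0.2424 / 0.9324 = 0.260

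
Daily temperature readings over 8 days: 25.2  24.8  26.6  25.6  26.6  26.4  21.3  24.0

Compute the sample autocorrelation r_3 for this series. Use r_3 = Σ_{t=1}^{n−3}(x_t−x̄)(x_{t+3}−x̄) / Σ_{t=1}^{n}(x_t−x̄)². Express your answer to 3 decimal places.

-0.087

Mean x̄ = (25.2 + 24.8 + 26.6 + 25.6 + 26.6 + 26.4 + 21.3 + 24.0)/8 = 25.0625
Deviations from mean: 0.1375, -0.2625, 1.5375, 0.5375, 1.5375, 1.3375, -3.7625, -1.0625
Σ(x_t−x̄)(x_{t+3}−x̄) = (0.0739) + (-0.4036) + (2.0564) + (-2.0223) + (-1.6336) = -1.9292
Denominator Σ(x_t−x̄)² = 22.1788
r_3 = -1.9292 / 22.1788 = -0.087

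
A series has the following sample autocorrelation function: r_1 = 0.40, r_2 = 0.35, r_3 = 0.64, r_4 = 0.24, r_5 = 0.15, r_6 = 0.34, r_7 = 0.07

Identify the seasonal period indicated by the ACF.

3

The largest autocorrelation is r_3 = 0.64; the remaining lags stay at or below 0.40. The elevated value at lag 1 (0.40), dropping to 0.35 at lag 2, reflects decaying short-term dependence rather than seasonality.
The dominant spike at lag 3 indicates a seasonal period of 3.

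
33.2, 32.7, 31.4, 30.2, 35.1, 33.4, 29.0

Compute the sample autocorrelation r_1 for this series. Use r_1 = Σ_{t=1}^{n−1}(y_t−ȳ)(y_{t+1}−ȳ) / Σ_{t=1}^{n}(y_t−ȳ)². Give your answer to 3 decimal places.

-0.168

Mean ȳ = (33.2 + 32.7 + 31.4 + 30.2 + 35.1 + 33.4 + 29.0)/7 = 32.1429
Deviations from mean: 1.0571, 0.5571, -0.7429, -1.9429, 2.9571, 1.2571, -3.1429
Numerator Σ_{t=1}^{6}(y_t−ȳ)(y_{t+1}−ȳ) = -4.3604
Denominator Σ(y_t−ȳ)² = 25.9571
r_1 = -4.3604 / 25.9571 = -0.168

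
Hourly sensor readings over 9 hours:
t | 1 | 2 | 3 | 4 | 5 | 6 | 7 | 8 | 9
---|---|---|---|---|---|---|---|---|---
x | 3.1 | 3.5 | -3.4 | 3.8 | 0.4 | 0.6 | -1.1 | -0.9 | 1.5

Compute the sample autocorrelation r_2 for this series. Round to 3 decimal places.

-0.013

Mean x̄ = (3.1 + 3.5 − 3.4 + 3.8 + 0.4 + 0.6 − 1.1 − 0.9 + 1.5)/9 = 0.8333
Σ(x_t−x̄)(x_{t+2}−x̄) = (-9.5956) + (7.9111) + (1.8344) + (-0.6922) + (0.8378) + (0.4044) + (-1.2889) = -0.5889
Denominator Σ(x_t−x̄)² = 46.4000
r_2 = -0.5889 / 46.4000 = -0.013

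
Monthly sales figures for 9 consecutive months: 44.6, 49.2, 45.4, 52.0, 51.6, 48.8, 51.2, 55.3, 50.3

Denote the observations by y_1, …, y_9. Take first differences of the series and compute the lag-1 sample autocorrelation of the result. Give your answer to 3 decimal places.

First differences Δy: 4.6, -3.8, 6.6, -0.4, -2.8, 2.4, 4.1, -5.0
Mean of differences = 0.7125
Numerator Σ(Δy_t−Δȳ)(Δy_{t+1}−Δȳ) = -66.3139
Denominator Σ(Δy_t−Δȳ)² = 130.6688
r_1(Δy) = -66.3139 / 130.6688 = -0.507

-0.507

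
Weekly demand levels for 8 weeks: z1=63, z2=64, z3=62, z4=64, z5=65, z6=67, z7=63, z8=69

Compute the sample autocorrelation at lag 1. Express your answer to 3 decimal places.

Mean z̄ = (63 + 64 + 62 + 64 + 65 + 67 + 63 + 69)/8 = 64.6250
Deviations from mean: -1.6250, -0.6250, -2.6250, -0.6250, 0.3750, 2.3750, -1.6250, 4.3750
Numerator Σ_{t=1}^{7}(z_t−z̄)(z_{t+1}−z̄) = -6.0156
Denominator Σ(z_t−z̄)² = 37.8750
r_1 = -6.0156 / 37.8750 = -0.159

-0.159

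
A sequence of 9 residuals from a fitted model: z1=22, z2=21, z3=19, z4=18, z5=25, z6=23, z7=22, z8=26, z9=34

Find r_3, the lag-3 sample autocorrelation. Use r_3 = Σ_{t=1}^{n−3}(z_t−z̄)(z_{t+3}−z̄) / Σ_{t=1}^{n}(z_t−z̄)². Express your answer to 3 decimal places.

0.070

Mean z̄ = (22 + 21 + 19 + 18 + 25 + 23 + 22 + 26 + 34)/9 = 23.3333
Σ(z_t−z̄)(z_{t+3}−z̄) = (7.1111) + (-3.8889) + (1.4444) + (7.1111) + (4.4444) + (-3.5556) = 12.6667
Denominator Σ(z_t−z̄)² = 180.0000
r_3 = 12.6667 / 180.0000 = 0.070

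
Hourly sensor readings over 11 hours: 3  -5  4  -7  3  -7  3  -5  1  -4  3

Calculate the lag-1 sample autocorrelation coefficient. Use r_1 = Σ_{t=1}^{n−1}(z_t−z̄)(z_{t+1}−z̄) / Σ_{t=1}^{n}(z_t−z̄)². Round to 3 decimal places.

Mean z̄ = (3 − 5 + 4 − 7 + 3 − 7 + 3 − 5 + 1 − 4 + 3)/11 = -1.0000
Numerator Σ_{t=1}^{10}(z_t−z̄)(z_{t+1}−z̄) = -180.0000
Denominator Σ(z_t−z̄)² = 206.0000
r_1 = -180.0000 / 206.0000 = -0.874

-0.874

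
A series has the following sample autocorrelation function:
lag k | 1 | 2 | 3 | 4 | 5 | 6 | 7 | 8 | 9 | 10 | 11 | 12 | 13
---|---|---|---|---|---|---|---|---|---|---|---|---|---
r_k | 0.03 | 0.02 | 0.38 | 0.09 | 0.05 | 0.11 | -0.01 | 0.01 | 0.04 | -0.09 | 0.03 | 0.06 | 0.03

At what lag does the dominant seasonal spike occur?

The largest autocorrelation is r_3 = 0.38; the remaining lags stay at or below 0.11.
The dominant spike at lag 3 indicates a seasonal period of 3.

3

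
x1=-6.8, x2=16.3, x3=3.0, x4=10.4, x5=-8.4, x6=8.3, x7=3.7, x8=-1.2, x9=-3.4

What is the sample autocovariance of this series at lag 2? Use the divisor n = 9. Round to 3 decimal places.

11.490

Mean x̄ = (-6.8 + 16.3 + 3.0 + 10.4 − 8.4 + 8.3 + 3.7 − 1.2 − 3.4)/9 = 2.4333
Σ_{t=1}^{7}(x_t−x̄)(x_{t+2}−x̄) = 103.4111
γ_2 = 103.4111 / 9 = 11.490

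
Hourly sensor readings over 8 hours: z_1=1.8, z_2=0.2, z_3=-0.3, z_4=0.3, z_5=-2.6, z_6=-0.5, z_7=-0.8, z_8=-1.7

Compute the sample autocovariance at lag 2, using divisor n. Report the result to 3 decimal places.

Mean z̄ = (1.8 + 0.2 − 0.3 + 0.3 − 2.6 − 0.5 − 0.8 − 1.7)/8 = -0.4500
Deviations: 2.2500, 0.6500, 0.1500, 0.7500, -2.1500, -0.0500, -0.3500, -1.2500
Σ_{t=1}^{6}(z_t−z̄)(z_{t+2}−z̄) = 1.2800
γ_2 = 1.2800 / 8 = 0.160

0.160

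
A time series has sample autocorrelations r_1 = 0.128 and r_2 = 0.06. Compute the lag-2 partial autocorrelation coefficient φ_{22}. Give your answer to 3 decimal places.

0.044

φ_{22} = (r_2 − r_1²) / (1 − r_1²)
r_1² = (0.128)² = 0.016384
Numerator = 0.06 − 0.0164 = 0.0436; denominator = 1 − 0.0164 = 0.9836
φ_{22} = 0.0436 / 0.9836 = 0.044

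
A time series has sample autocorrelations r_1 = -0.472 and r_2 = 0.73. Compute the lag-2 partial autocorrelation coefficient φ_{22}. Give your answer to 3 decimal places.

0.653

φ_{22} = (r_2 − r_1²) / (1 − r_1²)
r_1² = (-0.472)² = 0.222784
Numerator = 0.73 − 0.2228 = 0.5072; denominator = 1 − 0.2228 = 0.7772
φ_{22} = 0.5072 / 0.7772 = 0.653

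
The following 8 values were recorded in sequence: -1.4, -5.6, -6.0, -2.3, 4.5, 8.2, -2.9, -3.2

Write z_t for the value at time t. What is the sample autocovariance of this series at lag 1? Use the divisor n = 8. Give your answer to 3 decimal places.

7.706

Mean z̄ = (-1.4 − 5.6 − 6.0 − 2.3 + 4.5 + 8.2 − 2.9 − 3.2)/8 = -1.0875
Σ_{t=1}^{7}(z_t−z̄)(z_{t+1}−z̄) = 61.6486
γ_1 = 61.6486 / 8 = 7.706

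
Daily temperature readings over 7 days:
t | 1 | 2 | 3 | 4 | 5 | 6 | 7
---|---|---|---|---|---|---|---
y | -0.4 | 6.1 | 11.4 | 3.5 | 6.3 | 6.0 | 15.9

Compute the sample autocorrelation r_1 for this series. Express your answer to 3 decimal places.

-0.110

Mean ȳ = (-0.4 + 6.1 + 11.4 + 3.5 + 6.3 + 6.0 + 15.9)/7 = 6.9714
Σ(y_t−ȳ)(y_{t+1}−ȳ) = (6.4237) + (-3.8592) + (-15.3735) + (2.3308) + (0.6522) + (-8.6735) = -18.4994
Denominator Σ(y_t−ȳ)² = 167.8743
r_1 = -18.4994 / 167.8743 = -0.110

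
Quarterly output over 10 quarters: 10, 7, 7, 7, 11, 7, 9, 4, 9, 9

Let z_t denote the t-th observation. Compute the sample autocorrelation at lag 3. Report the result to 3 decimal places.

Mean z̄ = (10 + 7 + 7 + 7 + 11 + 7 + 9 + 4 + 9 + 9)/10 = 8.0000
Numerator Σ_{t=1}^{7}(z_t−z̄)(z_{t+3}−z̄) = -17.0000
Denominator Σ(z_t−z̄)² = 36.0000
r_3 = -17.0000 / 36.0000 = -0.472

-0.472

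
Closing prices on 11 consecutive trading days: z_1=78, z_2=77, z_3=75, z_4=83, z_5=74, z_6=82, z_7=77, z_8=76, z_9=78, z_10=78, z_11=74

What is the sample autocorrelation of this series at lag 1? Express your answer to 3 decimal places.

Mean z̄ = (78 + 77 + 75 + 83 + 74 + 82 + 77 + 76 + 78 + 78 + 74)/11 = 77.4545
Numerator Σ_{t=1}^{10}(z_t−z̄)(z_{t+1}−z̄) = -51.3884
Denominator Σ(z_t−z̄)² = 84.7273
r_1 = -51.3884 / 84.7273 = -0.607

-0.607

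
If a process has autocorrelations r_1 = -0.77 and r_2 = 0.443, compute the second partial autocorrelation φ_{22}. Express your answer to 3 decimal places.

-0.368

φ_{22} = (r_2 − r_1²) / (1 − r_1²)
r_1² = (-0.77)² = 0.5929
Numerator = 0.443 − 0.5929 = -0.1499; denominator = 1 − 0.5929 = 0.4071
φ_{22} = -0.1499 / 0.4071 = -0.368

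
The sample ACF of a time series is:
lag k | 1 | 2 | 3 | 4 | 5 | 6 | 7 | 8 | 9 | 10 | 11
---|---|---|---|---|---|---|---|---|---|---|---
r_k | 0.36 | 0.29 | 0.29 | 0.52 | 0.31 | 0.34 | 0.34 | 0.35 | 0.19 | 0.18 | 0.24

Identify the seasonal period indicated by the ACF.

4

The largest autocorrelation is r_4 = 0.52; the remaining lags stay at or below 0.36. The elevated value at lag 1 (0.36), dropping to 0.29 at lag 2, reflects decaying short-term dependence rather than seasonality.
The dominant spike at lag 4 indicates a seasonal period of 4.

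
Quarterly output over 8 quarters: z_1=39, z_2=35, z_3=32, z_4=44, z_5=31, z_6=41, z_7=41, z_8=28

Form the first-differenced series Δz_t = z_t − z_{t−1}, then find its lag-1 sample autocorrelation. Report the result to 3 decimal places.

-0.514

First differences Δz: -4, -3, 12, -13, 10, 0, -13
Mean of differences = -1.5714
Numerator Σ(Δz_t−Δz̄)(Δz_{t+1}−Δz̄) = -303.0408
Denominator Σ(Δz_t−Δz̄)² = 589.7143
r_1(Δz) = -303.0408 / 589.7143 = -0.514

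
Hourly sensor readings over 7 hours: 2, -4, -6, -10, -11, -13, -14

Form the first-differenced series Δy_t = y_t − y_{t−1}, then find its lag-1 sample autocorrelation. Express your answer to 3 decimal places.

First differences Δy: -6, -2, -4, -1, -2, -1
Mean of differences = -2.6667
Numerator Σ(Δy_t−Δȳ)(Δy_{t+1}−Δȳ) = -3.1111
Denominator Σ(Δy_t−Δȳ)² = 19.3333
r_1(Δy) = -3.1111 / 19.3333 = -0.161

-0.161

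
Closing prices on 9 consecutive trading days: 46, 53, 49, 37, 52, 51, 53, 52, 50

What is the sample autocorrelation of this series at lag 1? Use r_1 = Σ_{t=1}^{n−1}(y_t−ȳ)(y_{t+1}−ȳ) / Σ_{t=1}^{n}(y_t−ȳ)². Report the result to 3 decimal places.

Mean ȳ = (46 + 53 + 49 + 37 + 52 + 51 + 53 + 52 + 50)/9 = 49.2222
Numerator Σ_{t=1}^{8}(y_t−ȳ)(y_{t+1}−ȳ) = -19.9383
Denominator Σ(y_t−ȳ)² = 207.5556
r_1 = -19.9383 / 207.5556 = -0.096

-0.096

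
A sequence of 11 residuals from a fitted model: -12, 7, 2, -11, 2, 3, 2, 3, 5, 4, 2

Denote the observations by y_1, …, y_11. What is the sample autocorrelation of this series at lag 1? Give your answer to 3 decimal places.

-0.167

Mean ȳ = (-12 + 7 + 2 − 11 + 2 + 3 + 2 + 3 + 5 + 4 + 2)/11 = 0.6364
Numerator Σ_{t=1}^{10}(y_t−ȳ)(y_{t+1}−ȳ) = -64.2231
Denominator Σ(y_t−ȳ)² = 384.5455
r_1 = -64.2231 / 384.5455 = -0.167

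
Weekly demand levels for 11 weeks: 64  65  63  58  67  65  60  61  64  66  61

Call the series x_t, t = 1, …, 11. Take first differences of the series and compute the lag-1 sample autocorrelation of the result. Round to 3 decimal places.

-0.285

First differences Δx: 1, -2, -5, 9, -2, -5, 1, 3, 2, -5
Mean of differences = -0.3000
Numerator Σ(Δx_t−Δx̄)(Δx_{t+1}−Δx̄) = -50.7900
Denominator Σ(Δx_t−Δx̄)² = 178.1000
r_1(Δx) = -50.7900 / 178.1000 = -0.285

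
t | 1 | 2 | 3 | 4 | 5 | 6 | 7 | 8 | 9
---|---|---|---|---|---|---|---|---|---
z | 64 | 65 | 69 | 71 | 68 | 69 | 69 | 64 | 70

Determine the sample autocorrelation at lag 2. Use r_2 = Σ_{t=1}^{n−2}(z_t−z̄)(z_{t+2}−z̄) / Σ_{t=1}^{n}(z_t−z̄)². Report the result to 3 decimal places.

-0.183

Mean z̄ = (64 + 65 + 69 + 71 + 68 + 69 + 69 + 64 + 70)/9 = 67.6667
Σ(z_t−z̄)(z_{t+2}−z̄) = (-4.8889) + (-8.8889) + (0.4444) + (4.4444) + (0.4444) + (-4.8889) + (3.1111) = -10.2222
Denominator Σ(z_t−z̄)² = 56.0000
r_2 = -10.2222 / 56.0000 = -0.183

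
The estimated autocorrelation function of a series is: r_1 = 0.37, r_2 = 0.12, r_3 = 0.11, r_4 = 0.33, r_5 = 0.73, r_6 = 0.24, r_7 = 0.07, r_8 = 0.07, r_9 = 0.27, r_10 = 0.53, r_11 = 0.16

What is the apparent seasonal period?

5

The largest autocorrelation is r_5 = 0.73, with a weaker echo at lag 10 (0.53); the remaining lags stay at or below 0.37. The elevated value at lag 1 (0.37), dropping to 0.12 at lag 2, reflects decaying short-term dependence rather than seasonality.
The dominant spike at lag 5 indicates a seasonal period of 5.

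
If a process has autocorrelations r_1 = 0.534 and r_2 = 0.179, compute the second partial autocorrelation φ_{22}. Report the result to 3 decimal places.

φ_{22} = (r_2 − r_1²) / (1 − r_1²)
r_1² = (0.534)² = 0.285156
Numerator = 0.179 − 0.2852 = -0.1062; denominator = 1 − 0.2852 = 0.7148
φ_{22} = -0.1062 / 0.7148 = -0.149

-0.149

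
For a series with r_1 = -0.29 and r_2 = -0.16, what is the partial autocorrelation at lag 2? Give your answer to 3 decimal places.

φ_{22} = (r_2 − r_1²) / (1 − r_1²)
r_1² = (-0.29)² = 0.0841
Numerator = -0.16 − 0.0841 = -0.2441; denominator = 1 − 0.0841 = 0.9159
φ_{22} = -0.2441 / 0.9159 = -0.267

-0.267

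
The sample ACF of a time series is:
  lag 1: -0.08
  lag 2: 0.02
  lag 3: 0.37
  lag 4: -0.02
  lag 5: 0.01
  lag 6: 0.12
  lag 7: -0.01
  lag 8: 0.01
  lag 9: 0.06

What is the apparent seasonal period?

The largest autocorrelation is r_3 = 0.37; the remaining lags stay at or below 0.12.
The dominant spike at lag 3 indicates a seasonal period of 3.

3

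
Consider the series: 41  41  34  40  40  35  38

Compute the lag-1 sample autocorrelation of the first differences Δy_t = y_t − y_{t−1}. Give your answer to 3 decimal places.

-0.513

First differences Δy: 0, -7, 6, 0, -5, 3
Mean of differences = -0.5000
Numerator Σ(Δy_t−Δȳ)(Δy_{t+1}−Δȳ) = -60.2500
Denominator Σ(Δy_t−Δȳ)² = 117.5000
r_1(Δy) = -60.2500 / 117.5000 = -0.513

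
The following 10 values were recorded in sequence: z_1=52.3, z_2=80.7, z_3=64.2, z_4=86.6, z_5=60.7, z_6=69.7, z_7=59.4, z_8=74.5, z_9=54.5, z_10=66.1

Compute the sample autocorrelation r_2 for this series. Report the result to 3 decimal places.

0.483

Mean z̄ = (52.3 + 80.7 + 64.2 + 86.6 + 60.7 + 69.7 + 59.4 + 74.5 + 54.5 + 66.1)/10 = 66.8700
Numerator Σ_{t=1}^{8}(z_t−z̄)(z_{t+2}−z̄) = 538.2892
Denominator Σ(z_t−z̄)² = 1113.6610
r_2 = 538.2892 / 1113.6610 = 0.483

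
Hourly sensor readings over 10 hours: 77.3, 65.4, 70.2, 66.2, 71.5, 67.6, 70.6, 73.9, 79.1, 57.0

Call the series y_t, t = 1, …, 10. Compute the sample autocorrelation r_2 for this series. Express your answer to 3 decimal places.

-0.070

Mean ȳ = (77.3 + 65.4 + 70.2 + 66.2 + 71.5 + 67.6 + 70.6 + 73.9 + 79.1 + 57.0)/10 = 69.8800
Numerator Σ_{t=1}^{8}(y_t−ȳ)(y_{t+2}−ȳ) = -25.3688
Denominator Σ(y_t−ȳ)² = 364.1760
r_2 = -25.3688 / 364.1760 = -0.070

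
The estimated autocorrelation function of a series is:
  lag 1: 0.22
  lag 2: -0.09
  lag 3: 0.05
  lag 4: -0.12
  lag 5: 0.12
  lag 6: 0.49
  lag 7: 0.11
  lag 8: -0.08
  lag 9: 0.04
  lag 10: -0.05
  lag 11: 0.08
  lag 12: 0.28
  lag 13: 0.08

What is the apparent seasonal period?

6

The largest autocorrelation is r_6 = 0.49, with a weaker echo at lag 12 (0.28); the remaining lags stay at or below 0.22.
The dominant spike at lag 6 indicates a seasonal period of 6.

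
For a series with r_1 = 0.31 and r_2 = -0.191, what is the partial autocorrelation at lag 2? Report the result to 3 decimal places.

-0.318

φ_{22} = (r_2 − r_1²) / (1 − r_1²)
r_1² = (0.31)² = 0.0961
Numerator = -0.191 − 0.0961 = -0.2871; denominator = 1 − 0.0961 = 0.9039
φ_{22} = -0.2871 / 0.9039 = -0.318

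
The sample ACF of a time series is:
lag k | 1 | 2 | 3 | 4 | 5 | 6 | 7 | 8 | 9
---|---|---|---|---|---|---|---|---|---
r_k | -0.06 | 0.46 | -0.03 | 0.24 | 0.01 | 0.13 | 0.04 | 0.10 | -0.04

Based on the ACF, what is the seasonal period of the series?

2

The largest autocorrelation is r_2 = 0.46, with a weaker echo at lag 4 (0.24); the remaining lags stay at or below 0.13.
The dominant spike at lag 2 indicates a seasonal period of 2.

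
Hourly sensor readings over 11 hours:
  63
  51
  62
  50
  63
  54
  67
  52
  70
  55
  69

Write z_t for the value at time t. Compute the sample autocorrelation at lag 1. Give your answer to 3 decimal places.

-0.704

Mean z̄ = (63 + 51 + 62 + 50 + 63 + 54 + 67 + 52 + 70 + 55 + 69)/11 = 59.6364
Numerator Σ_{t=1}^{10}(z_t−z̄)(z_{t+1}−z̄) = -391.9504
Denominator Σ(z_t−z̄)² = 556.5455
r_1 = -391.9504 / 556.5455 = -0.704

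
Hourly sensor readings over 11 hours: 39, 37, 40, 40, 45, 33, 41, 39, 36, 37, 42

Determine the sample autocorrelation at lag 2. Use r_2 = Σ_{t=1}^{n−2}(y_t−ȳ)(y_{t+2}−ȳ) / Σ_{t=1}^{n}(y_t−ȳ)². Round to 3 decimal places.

-0.048

Mean ȳ = (39 + 37 + 40 + 40 + 45 + 33 + 41 + 39 + 36 + 37 + 42)/11 = 39.0000
Numerator Σ_{t=1}^{9}(y_t−ȳ)(y_{t+2}−ȳ) = -5.0000
Denominator Σ(y_t−ȳ)² = 104.0000
r_2 = -5.0000 / 104.0000 = -0.048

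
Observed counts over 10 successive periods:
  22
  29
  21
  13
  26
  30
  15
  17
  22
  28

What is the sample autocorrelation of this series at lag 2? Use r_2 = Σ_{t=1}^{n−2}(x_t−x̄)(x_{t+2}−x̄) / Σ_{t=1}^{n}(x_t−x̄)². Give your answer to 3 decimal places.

-0.732

Mean x̄ = (22 + 29 + 21 + 13 + 26 + 30 + 15 + 17 + 22 + 28)/10 = 22.3000
Numerator Σ_{t=1}^{8}(x_t−x̄)(x_{t+2}−x̄) = -234.1800
Denominator Σ(x_t−x̄)² = 320.1000
r_2 = -234.1800 / 320.1000 = -0.732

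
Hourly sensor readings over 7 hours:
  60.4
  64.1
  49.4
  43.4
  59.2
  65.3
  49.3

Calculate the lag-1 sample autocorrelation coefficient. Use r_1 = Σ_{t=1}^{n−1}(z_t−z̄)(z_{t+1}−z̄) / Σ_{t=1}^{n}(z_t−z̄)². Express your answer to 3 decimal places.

-0.017

Mean z̄ = (60.4 + 64.1 + 49.4 + 43.4 + 59.2 + 65.3 + 49.3)/7 = 55.8714
Deviations from mean: 4.5286, 8.2286, -6.4714, -12.4714, 3.3286, 9.4286, -6.5714
Σ(z_t−z̄)(z_{t+1}−z̄) = (37.2637) + (-53.2506) + (80.7080) + (-41.5120) + (31.3837) + (-61.9592) = -7.3665
Denominator Σ(z_t−z̄)² = 428.7943
r_1 = -7.3665 / 428.7943 = -0.017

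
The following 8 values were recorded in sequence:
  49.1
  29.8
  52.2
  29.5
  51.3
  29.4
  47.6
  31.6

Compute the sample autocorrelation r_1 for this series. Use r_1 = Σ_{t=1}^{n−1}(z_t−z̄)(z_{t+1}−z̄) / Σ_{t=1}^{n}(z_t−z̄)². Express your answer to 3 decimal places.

-0.894

Mean z̄ = (49.1 + 29.8 + 52.2 + 29.5 + 51.3 + 29.4 + 47.6 + 31.6)/8 = 40.0625
Deviations from mean: 9.0375, -10.2625, 12.1375, -10.5625, 11.2375, -10.6625, 7.5375, -8.4625
Σ(z_t−z̄)(z_{t+1}−z̄) = (-92.7473) + (-124.5611) + (-128.2023) + (-118.6961) + (-119.8198) + (-80.3686) + (-63.7861) = -728.1814
Denominator Σ(z_t−z̄)² = 814.2788
r_1 = -728.1814 / 814.2788 = -0.894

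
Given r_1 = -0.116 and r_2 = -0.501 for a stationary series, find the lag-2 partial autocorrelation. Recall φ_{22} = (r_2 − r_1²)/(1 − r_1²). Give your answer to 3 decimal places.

-0.521

φ_{22} = (r_2 − r_1²) / (1 − r_1²)
r_1² = (-0.116)² = 0.013456
Numerator = -0.501 − 0.0135 = -0.5145; denominator = 1 − 0.0135 = 0.9865
φ_{22} = -0.5145 / 0.9865 = -0.521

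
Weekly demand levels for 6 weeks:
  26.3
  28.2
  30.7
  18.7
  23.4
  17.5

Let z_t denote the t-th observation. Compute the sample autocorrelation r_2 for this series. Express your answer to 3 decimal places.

Mean z̄ = (26.3 + 28.2 + 30.7 + 18.7 + 23.4 + 17.5)/6 = 24.1333
Deviations from mean: 2.1667, 4.0667, 6.5667, -5.4333, -0.7333, -6.6333
Σ(z_t−z̄)(z_{t+2}−z̄) = (14.2278) + (-22.0956) + (-4.8156) + (36.0411) = 23.3578
Denominator Σ(z_t−z̄)² = 138.4133
r_2 = 23.3578 / 138.4133 = 0.169

0.169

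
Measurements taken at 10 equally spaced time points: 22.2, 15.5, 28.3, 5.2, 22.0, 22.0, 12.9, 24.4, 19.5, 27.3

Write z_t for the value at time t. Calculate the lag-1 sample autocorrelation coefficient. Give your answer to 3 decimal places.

Mean z̄ = (22.2 + 15.5 + 28.3 + 5.2 + 22.0 + 22.0 + 12.9 + 24.4 + 19.5 + 27.3)/10 = 19.9300
Numerator Σ_{t=1}^{9}(z_t−z̄)(z_{t+1}−z̄) = -247.6989
Denominator Σ(z_t−z̄)² = 444.2810
r_1 = -247.6989 / 444.2810 = -0.558

-0.558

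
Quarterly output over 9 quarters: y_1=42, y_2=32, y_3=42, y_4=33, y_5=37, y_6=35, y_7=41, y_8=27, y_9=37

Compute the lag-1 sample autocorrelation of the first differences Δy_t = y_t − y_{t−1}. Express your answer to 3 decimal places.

-0.752

First differences Δy: -10, 10, -9, 4, -2, 6, -14, 10
Mean of differences = -0.6250
Numerator Σ(Δy_t−Δȳ)(Δy_{t+1}−Δȳ) = -473.5156
Denominator Σ(Δy_t−Δȳ)² = 629.8750
r_1(Δy) = -473.5156 / 629.8750 = -0.752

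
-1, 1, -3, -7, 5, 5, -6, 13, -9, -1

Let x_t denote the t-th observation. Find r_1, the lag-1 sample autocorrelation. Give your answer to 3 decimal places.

Mean x̄ = (-1 + 1 − 3 − 7 + 5 + 5 − 6 + 13 − 9 − 1)/10 = -0.3000
Numerator Σ_{t=1}^{9}(x_t−x̄)(x_{t+1}−x̄) = -209.3900
Denominator Σ(x_t−x̄)² = 396.1000
r_1 = -209.3900 / 396.1000 = -0.529

-0.529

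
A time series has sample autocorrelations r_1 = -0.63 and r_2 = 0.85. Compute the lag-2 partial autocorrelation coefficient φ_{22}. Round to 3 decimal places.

φ_{22} = (r_2 − r_1²) / (1 − r_1²)
r_1² = (-0.63)² = 0.3969
Numerator = 0.85 − 0.3969 = 0.4531; denominator = 1 − 0.3969 = 0.6031
φ_{22} = 0.4531 / 0.6031 = 0.751

0.751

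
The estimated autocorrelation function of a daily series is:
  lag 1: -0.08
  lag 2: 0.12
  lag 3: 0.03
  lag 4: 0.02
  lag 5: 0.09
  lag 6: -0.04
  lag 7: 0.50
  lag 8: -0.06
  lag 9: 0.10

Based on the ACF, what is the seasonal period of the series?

The largest autocorrelation is r_7 = 0.50; the remaining lags stay at or below 0.12.
The dominant spike at lag 7 indicates a seasonal period of 7.

7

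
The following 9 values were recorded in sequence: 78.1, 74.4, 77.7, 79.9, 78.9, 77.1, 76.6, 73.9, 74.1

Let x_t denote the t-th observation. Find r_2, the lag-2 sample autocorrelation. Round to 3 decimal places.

Mean x̄ = (78.1 + 74.4 + 77.7 + 79.9 + 78.9 + 77.1 + 76.6 + 73.9 + 74.1)/9 = 76.7444
Σ(x_t−x̄)(x_{t+2}−x̄) = (1.2953) + (-7.3980) + (2.0598) + (1.1220) + (-0.3114) + (-1.0114) + (0.3820) = -3.8617
Denominator Σ(x_t−x̄)² = 38.0822
r_2 = -3.8617 / 38.0822 = -0.101

-0.101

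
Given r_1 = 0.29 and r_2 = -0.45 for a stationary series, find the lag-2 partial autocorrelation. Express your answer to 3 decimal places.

φ_{22} = (r_2 − r_1²) / (1 − r_1²)
r_1² = (0.29)² = 0.0841
Numerator = -0.45 − 0.0841 = -0.5341; denominator = 1 − 0.0841 = 0.9159
φ_{22} = -0.5341 / 0.9159 = -0.583

-0.583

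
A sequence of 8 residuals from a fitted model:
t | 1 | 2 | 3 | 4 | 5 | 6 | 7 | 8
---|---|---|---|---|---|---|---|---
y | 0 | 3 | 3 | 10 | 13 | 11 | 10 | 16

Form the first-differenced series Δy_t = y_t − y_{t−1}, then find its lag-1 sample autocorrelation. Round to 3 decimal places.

First differences Δy: 3, 0, 7, 3, -2, -1, 6
Mean of differences = 2.2857
Numerator Σ(Δy_t−Δȳ)(Δy_{t+1}−Δȳ) = -10.2245
Denominator Σ(Δy_t−Δȳ)² = 71.4286
r_1(Δy) = -10.2245 / 71.4286 = -0.143

-0.143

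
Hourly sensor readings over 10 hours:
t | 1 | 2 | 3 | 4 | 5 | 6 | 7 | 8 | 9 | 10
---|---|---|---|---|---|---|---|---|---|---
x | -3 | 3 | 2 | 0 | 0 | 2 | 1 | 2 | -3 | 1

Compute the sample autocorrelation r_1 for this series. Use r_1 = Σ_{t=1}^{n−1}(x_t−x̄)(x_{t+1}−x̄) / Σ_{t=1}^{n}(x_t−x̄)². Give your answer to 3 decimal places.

Mean x̄ = (-3 + 3 + 2 + 0 + 0 + 2 + 1 + 2 − 3 + 1)/10 = 0.5000
Numerator Σ_{t=1}^{9}(x_t−x̄)(x_{t+1}−x̄) = -11.7500
Denominator Σ(x_t−x̄)² = 38.5000
r_1 = -11.7500 / 38.5000 = -0.305

-0.305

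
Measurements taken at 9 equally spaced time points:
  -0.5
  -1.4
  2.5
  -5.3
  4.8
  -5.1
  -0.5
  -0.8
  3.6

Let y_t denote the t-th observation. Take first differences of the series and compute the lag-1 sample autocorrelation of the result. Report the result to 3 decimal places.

First differences Δy: -0.9, 3.9, -7.8, 10.1, -9.9, 4.6, -0.3, 4.4
Mean of differences = 0.5125
Numerator Σ(Δy_t−Δȳ)(Δy_{t+1}−Δȳ) = -261.5102
Denominator Σ(Δy_t−Δȳ)² = 315.3888
r_1(Δy) = -261.5102 / 315.3888 = -0.829

-0.829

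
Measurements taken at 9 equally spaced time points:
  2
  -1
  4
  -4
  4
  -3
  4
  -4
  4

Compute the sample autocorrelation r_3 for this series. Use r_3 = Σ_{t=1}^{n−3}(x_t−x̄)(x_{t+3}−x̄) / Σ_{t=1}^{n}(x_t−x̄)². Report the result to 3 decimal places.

-0.635

Mean x̄ = (2 − 1 + 4 − 4 + 4 − 3 + 4 − 4 + 4)/9 = 0.6667
Σ(x_t−x̄)(x_{t+3}−x̄) = (-6.2222) + (-5.5556) + (-12.2222) + (-15.5556) + (-15.5556) + (-12.2222) = -67.3333
Denominator Σ(x_t−x̄)² = 106.0000
r_3 = -67.3333 / 106.0000 = -0.635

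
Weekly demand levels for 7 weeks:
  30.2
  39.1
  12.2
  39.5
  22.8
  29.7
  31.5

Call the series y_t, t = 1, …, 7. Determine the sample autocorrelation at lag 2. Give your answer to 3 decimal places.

Mean ȳ = (30.2 + 39.1 + 12.2 + 39.5 + 22.8 + 29.7 + 31.5)/7 = 29.2857
Deviations from mean: 0.9143, 9.8143, -17.0857, 10.2143, -6.4857, 0.4143, 2.2143
Numerator Σ_{t=1}^{5}(y_t−ȳ)(y_{t+2}−ȳ) = 185.3082
Denominator Σ(y_t−ȳ)² = 540.5486
r_2 = 185.3082 / 540.5486 = 0.343

0.343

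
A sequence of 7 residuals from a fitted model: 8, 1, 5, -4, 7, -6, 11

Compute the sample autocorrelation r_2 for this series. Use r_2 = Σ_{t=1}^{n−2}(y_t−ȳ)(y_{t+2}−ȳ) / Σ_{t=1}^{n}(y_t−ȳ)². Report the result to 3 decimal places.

0.523

Mean ȳ = (8 + 1 + 5 − 4 + 7 − 6 + 11)/7 = 3.1429
Deviations from mean: 4.8571, -2.1429, 1.8571, -7.1429, 3.8571, -9.1429, 7.8571
Σ(y_t−ȳ)(y_{t+2}−ȳ) = (9.0204) + (15.3061) + (7.1633) + (65.3061) + (30.3061) = 127.1020
Denominator Σ(y_t−ȳ)² = 242.8571
r_2 = 127.1020 / 242.8571 = 0.523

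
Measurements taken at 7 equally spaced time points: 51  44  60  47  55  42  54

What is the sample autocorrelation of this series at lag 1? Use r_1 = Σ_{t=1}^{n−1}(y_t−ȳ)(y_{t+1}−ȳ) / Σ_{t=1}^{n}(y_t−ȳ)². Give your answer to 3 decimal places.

-0.730

Mean ȳ = (51 + 44 + 60 + 47 + 55 + 42 + 54)/7 = 50.4286
Deviations from mean: 0.5714, -6.4286, 9.5714, -3.4286, 4.5714, -8.4286, 3.5714
Σ(y_t−ȳ)(y_{t+1}−ȳ) = (-3.6735) + (-61.5306) + (-32.8163) + (-15.6735) + (-38.5306) + (-30.1020) = -182.3265
Denominator Σ(y_t−ȳ)² = 249.7143
r_1 = -182.3265 / 249.7143 = -0.730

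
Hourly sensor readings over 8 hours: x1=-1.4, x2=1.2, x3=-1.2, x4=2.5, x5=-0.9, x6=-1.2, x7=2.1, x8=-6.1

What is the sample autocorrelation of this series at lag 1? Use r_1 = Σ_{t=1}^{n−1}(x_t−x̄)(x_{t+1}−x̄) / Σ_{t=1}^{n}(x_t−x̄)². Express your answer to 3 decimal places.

-0.414

Mean x̄ = (-1.4 + 1.2 − 1.2 + 2.5 − 0.9 − 1.2 + 2.1 − 6.1)/8 = -0.6250
Σ(x_t−x̄)(x_{t+1}−x̄) = (-1.4144) + (-1.0494) + (-1.7969) + (-0.8594) + (0.1581) + (-1.5669) + (-14.9194) = -21.4481
Denominator Σ(x_t−x̄)² = 51.8350
r_1 = -21.4481 / 51.8350 = -0.414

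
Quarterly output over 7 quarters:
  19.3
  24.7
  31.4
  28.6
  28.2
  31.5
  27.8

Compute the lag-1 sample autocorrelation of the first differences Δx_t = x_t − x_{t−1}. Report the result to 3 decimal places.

First differences Δx: 5.4, 6.7, -2.8, -0.4, 3.3, -3.7
Mean of differences = 1.4167
Numerator Σ(Δx_t−Δx̄)(Δx_{t+1}−Δx̄) = -6.6303
Denominator Σ(Δx_t−Δx̄)² = 94.5883
r_1(Δx) = -6.6303 / 94.5883 = -0.070

-0.070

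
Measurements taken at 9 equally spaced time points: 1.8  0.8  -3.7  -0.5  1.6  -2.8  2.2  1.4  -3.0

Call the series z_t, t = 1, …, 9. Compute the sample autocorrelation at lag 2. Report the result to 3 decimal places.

-0.448

Mean z̄ = (1.8 + 0.8 − 3.7 − 0.5 + 1.6 − 2.8 + 2.2 + 1.4 − 3.0)/9 = -0.2444
Numerator Σ_{t=1}^{7}(z_t−z̄)(z_{t+2}−z̄) = -19.4817
Denominator Σ(z_t−z̄)² = 43.4822
r_2 = -19.4817 / 43.4822 = -0.448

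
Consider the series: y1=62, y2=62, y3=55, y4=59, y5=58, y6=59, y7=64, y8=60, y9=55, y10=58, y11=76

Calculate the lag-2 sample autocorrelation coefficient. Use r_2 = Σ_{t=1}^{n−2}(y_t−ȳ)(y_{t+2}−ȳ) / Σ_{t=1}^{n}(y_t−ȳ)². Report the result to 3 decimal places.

Mean ȳ = (62 + 62 + 55 + 59 + 58 + 59 + 64 + 60 + 55 + 58 + 76)/11 = 60.7273
Numerator Σ_{t=1}^{9}(y_t−ȳ)(y_{t+2}−ȳ) = -102.7851
Denominator Σ(y_t−ȳ)² = 334.1818
r_2 = -102.7851 / 334.1818 = -0.308

-0.308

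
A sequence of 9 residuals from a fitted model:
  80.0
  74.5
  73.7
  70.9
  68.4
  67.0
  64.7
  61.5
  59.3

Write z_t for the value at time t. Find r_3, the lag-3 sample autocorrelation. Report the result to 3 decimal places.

Mean z̄ = (80.0 + 74.5 + 73.7 + 70.9 + 68.4 + 67.0 + 64.7 + 61.5 + 59.3)/9 = 68.8889
Σ(z_t−z̄)(z_{t+3}−z̄) = (22.3457) + (-2.7432) + (-9.0877) + (-8.4243) + (3.6123) + (18.1123) = 23.8152
Denominator Σ(z_t−z̄)² = 350.0289
r_3 = 23.8152 / 350.0289 = 0.068

0.068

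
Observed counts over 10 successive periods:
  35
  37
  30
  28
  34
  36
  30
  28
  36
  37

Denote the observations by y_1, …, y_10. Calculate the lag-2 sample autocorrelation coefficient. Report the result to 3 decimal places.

Mean ȳ = (35 + 37 + 30 + 28 + 34 + 36 + 30 + 28 + 36 + 37)/10 = 33.1000
Numerator Σ_{t=1}^{8}(y_t−ȳ)(y_{t+2}−ȳ) = -89.8200
Denominator Σ(y_t−ȳ)² = 122.9000
r_2 = -89.8200 / 122.9000 = -0.731

-0.731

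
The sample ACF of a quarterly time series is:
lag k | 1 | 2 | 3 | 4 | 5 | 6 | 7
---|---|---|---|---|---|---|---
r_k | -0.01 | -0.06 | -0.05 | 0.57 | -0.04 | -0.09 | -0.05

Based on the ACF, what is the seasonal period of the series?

4

The largest autocorrelation is r_4 = 0.57; the remaining lags stay at or below -0.01.
The dominant spike at lag 4 indicates a seasonal period of 4.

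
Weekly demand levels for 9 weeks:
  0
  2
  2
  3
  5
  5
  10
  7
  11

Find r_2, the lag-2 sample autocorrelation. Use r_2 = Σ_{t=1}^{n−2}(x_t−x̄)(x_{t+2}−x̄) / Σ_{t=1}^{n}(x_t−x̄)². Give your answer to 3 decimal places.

0.455

Mean x̄ = (0 + 2 + 2 + 3 + 5 + 5 + 10 + 7 + 11)/9 = 5.0000
Numerator Σ_{t=1}^{7}(x_t−x̄)(x_{t+2}−x̄) = 51.0000
Denominator Σ(x_t−x̄)² = 112.0000
r_2 = 51.0000 / 112.0000 = 0.455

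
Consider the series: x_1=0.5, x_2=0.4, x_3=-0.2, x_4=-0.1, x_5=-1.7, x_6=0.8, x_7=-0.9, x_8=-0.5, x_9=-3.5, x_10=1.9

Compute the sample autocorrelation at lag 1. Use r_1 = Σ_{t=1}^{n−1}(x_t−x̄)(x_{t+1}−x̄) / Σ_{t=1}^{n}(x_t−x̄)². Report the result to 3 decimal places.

Mean x̄ = (0.5 + 0.4 − 0.2 − 0.1 − 1.7 + 0.8 − 0.9 − 0.5 − 3.5 + 1.9)/10 = -0.3300
Numerator Σ_{t=1}^{9}(x_t−x̄)(x_{t+1}−x̄) = -8.2099
Denominator Σ(x_t−x̄)² = 19.8210
r_1 = -8.2099 / 19.8210 = -0.414

-0.414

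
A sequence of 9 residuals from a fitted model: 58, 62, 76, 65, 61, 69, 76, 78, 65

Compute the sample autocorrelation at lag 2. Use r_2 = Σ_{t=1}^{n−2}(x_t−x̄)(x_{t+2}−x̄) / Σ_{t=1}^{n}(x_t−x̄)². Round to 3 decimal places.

-0.439

Mean x̄ = (58 + 62 + 76 + 65 + 61 + 69 + 76 + 78 + 65)/9 = 67.7778
Σ(x_t−x̄)(x_{t+2}−x̄) = (-80.3951) + (16.0494) + (-55.7284) + (-3.3951) + (-55.7284) + (12.4938) + (-22.8395) = -189.5432
Denominator Σ(x_t−x̄)² = 431.5556
r_2 = -189.5432 / 431.5556 = -0.439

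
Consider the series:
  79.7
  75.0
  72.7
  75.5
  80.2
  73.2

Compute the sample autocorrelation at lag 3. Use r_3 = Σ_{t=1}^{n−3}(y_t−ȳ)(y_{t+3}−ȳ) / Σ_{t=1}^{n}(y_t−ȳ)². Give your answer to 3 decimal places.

Mean ȳ = (79.7 + 75.0 + 72.7 + 75.5 + 80.2 + 73.2)/6 = 76.0500
Σ(y_t−ȳ)(y_{t+3}−ȳ) = (-2.0075) + (-4.3575) + (9.5475) = 3.1825
Denominator Σ(y_t−ȳ)² = 51.2950
r_3 = 3.1825 / 51.2950 = 0.062

0.062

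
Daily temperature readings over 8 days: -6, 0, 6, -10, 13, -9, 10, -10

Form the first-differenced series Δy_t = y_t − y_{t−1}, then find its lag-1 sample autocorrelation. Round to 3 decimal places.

First differences Δy: 6, 6, -16, 23, -22, 19, -20
Mean of differences = -0.5714
Numerator Σ(Δy_t−Δȳ)(Δy_{t+1}−Δȳ) = -1726.6122
Denominator Σ(Δy_t−Δȳ)² = 2099.7143
r_1(Δy) = -1726.6122 / 2099.7143 = -0.822

-0.822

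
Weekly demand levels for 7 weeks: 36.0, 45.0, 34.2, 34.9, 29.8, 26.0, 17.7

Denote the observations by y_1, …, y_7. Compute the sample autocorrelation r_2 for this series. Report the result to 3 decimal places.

0.126

Mean ȳ = (36.0 + 45.0 + 34.2 + 34.9 + 29.8 + 26.0 + 17.7)/7 = 31.9429
Deviations from mean: 4.0571, 13.0571, 2.2571, 2.9571, -2.1429, -5.9429, -14.2429
Σ(y_t−ȳ)(y_{t+2}−ȳ) = (9.1576) + (38.6118) + (-4.8367) + (-17.5739) + (30.5204) = 55.8792
Denominator Σ(y_t−ȳ)² = 443.5571
r_2 = 55.8792 / 443.5571 = 0.126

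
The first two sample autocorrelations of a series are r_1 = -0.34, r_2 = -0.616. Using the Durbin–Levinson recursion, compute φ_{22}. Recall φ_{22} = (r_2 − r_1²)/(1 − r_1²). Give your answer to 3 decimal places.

-0.827

φ_{22} = (r_2 − r_1²) / (1 − r_1²)
r_1² = (-0.34)² = 0.1156
Numerator = -0.616 − 0.1156 = -0.7316; denominator = 1 − 0.1156 = 0.8844
φ_{22} = -0.7316 / 0.8844 = -0.827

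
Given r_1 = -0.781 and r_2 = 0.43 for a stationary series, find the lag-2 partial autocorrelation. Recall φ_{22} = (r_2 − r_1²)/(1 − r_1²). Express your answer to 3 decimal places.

-0.461

φ_{22} = (r_2 − r_1²) / (1 − r_1²)
r_1² = (-0.781)² = 0.609961
Numerator = 0.43 − 0.6100 = -0.1800; denominator = 1 − 0.6100 = 0.3900
φ_{22} = -0.1800 / 0.3900 = -0.461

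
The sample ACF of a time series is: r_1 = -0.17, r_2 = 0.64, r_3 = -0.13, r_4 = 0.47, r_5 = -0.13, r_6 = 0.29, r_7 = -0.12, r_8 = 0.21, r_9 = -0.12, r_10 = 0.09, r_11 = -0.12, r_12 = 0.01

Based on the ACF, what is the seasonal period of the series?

2

The largest autocorrelation is r_2 = 0.64, with weaker echoes at lags 4 (0.47), 6 (0.29) and 8 (0.21); the remaining lags stay at or below 0.09.
The dominant spike at lag 2 indicates a seasonal period of 2.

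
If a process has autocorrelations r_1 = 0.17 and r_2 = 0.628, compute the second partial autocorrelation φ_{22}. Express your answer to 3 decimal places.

φ_{22} = (r_2 − r_1²) / (1 − r_1²)
r_1² = (0.17)² = 0.0289
Numerator = 0.628 − 0.0289 = 0.5991; denominator = 1 − 0.0289 = 0.9711
φ_{22} = 0.5991 / 0.9711 = 0.617

0.617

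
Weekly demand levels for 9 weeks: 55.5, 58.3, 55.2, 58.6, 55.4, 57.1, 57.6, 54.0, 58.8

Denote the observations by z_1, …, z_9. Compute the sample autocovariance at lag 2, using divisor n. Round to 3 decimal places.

0.798

Mean z̄ = (55.5 + 58.3 + 55.2 + 58.6 + 55.4 + 57.1 + 57.6 + 54.0 + 58.8)/9 = 56.7222
Σ_{t=1}^{7}(z_t−z̄)(z_{t+2}−z̄) = 7.1801
γ_2 = 7.1801 / 9 = 0.798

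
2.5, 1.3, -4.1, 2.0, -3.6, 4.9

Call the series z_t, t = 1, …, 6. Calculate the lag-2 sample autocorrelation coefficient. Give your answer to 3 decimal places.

0.272

Mean z̄ = (2.5 + 1.3 − 4.1 + 2.0 − 3.6 + 4.9)/6 = 0.5000
Deviations from mean: 2.0000, 0.8000, -4.6000, 1.5000, -4.1000, 4.4000
Σ(z_t−z̄)(z_{t+2}−z̄) = (-9.2000) + (1.2000) + (18.8600) + (6.6000) = 17.4600
Denominator Σ(z_t−z̄)² = 64.2200
r_2 = 17.4600 / 64.2200 = 0.272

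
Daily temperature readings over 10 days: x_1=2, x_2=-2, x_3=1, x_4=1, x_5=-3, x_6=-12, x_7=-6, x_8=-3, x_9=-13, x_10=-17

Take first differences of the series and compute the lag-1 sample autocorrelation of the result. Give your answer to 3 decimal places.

First differences Δx: -4, 3, 0, -4, -9, 6, 3, -10, -4
Mean of differences = -2.1111
Numerator Σ(Δx_t−Δx̄)(Δx_{t+1}−Δx̄) = -29.6790
Denominator Σ(Δx_t−Δx̄)² = 242.8889
r_1(Δx) = -29.6790 / 242.8889 = -0.122

-0.122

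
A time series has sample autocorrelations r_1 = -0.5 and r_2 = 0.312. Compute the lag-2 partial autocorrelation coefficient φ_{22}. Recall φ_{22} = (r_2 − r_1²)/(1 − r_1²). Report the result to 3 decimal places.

0.083

φ_{22} = (r_2 − r_1²) / (1 − r_1²)
r_1² = (-0.5)² = 0.25
Numerator = 0.312 − 0.2500 = 0.0620; denominator = 1 − 0.2500 = 0.7500
φ_{22} = 0.0620 / 0.7500 = 0.083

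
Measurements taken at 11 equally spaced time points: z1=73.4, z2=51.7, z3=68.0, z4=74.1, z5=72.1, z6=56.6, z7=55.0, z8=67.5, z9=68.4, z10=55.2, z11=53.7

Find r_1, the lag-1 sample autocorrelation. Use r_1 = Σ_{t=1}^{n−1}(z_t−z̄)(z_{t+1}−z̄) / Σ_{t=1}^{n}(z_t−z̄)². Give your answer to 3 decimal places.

-0.008

Mean z̄ = (73.4 + 51.7 + 68.0 + 74.1 + 72.1 + 56.6 + 55.0 + 67.5 + 68.4 + 55.2 + 53.7)/11 = 63.2455
Numerator Σ_{t=1}^{10}(z_t−z̄)(z_{t+1}−z̄) = -6.2830
Denominator Σ(z_t−z̄)² = 767.9073
r_1 = -6.2830 / 767.9073 = -0.008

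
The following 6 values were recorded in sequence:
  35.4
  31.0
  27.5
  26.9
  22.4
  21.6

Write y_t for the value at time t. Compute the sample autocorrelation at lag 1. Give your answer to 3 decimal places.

Mean ȳ = (35.4 + 31.0 + 27.5 + 26.9 + 22.4 + 21.6)/6 = 27.4667
Σ(y_t−ȳ)(y_{t+1}−ȳ) = (28.0311) + (0.1178) + (-0.0189) + (2.8711) + (29.7244) = 60.7256
Denominator Σ(y_t−ȳ)² = 135.8333
r_1 = 60.7256 / 135.8333 = 0.447

0.447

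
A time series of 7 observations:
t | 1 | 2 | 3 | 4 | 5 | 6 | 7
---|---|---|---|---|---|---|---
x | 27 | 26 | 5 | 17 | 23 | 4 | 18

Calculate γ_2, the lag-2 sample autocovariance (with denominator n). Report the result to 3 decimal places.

Mean x̄ = (27 + 26 + 5 + 17 + 23 + 4 + 18)/7 = 17.1429
Σ_{t=1}^{5}(x_t−x̄)(x_{t+2}−x̄) = -185.1837
γ_2 = -185.1837 / 7 = -26.455

-26.455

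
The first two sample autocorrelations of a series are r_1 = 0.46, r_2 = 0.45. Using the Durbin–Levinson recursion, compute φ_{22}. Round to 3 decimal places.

0.302

φ_{22} = (r_2 − r_1²) / (1 − r_1²)
r_1² = (0.46)² = 0.2116
Numerator = 0.45 − 0.2116 = 0.2384; denominator = 1 − 0.2116 = 0.7884
φ_{22} = 0.2384 / 0.7884 = 0.302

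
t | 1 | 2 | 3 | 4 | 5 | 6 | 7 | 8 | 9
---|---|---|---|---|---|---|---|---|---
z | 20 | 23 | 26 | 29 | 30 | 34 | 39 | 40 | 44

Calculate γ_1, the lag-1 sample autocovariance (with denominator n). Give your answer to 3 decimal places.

38.543

Mean z̄ = (20 + 23 + 26 + 29 + 30 + 34 + 39 + 40 + 44)/9 = 31.6667
Σ_{t=1}^{8}(z_t−z̄)(z_{t+1}−z̄) = 346.8889
γ_1 = 346.8889 / 9 = 38.543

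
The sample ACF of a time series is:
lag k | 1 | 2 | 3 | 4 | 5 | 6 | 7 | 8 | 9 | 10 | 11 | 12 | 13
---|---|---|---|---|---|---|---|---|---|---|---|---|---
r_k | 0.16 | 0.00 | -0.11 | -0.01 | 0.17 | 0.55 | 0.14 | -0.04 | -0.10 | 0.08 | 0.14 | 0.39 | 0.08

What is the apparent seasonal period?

The largest autocorrelation is r_6 = 0.55, with a weaker echo at lag 12 (0.39); the remaining lags stay at or below 0.17.
The dominant spike at lag 6 indicates a seasonal period of 6.

6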